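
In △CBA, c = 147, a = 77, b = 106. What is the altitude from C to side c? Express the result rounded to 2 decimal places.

Semiperimeter s = (147 + 106 + 77)/2 = 165.
Heron's formula: area = √(165·18·59·88) ≈ 3926.9.
The altitude from C has length 2·area/c ≈ 53.427.

53.43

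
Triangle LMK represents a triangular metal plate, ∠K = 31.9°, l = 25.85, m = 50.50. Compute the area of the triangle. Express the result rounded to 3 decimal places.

Area = ½·l·m·sin K ≈ 344.92.

area ≈ 344.918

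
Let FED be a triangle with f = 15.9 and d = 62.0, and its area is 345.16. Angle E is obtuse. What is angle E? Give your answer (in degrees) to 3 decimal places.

From area = ½·d·f·sin E, we get sin E = 2·area/(d·f) ≈ 0.70026.
Taking the obtuse solution, ∠E ≈ 135.55°.

∠E ≈ 135.552°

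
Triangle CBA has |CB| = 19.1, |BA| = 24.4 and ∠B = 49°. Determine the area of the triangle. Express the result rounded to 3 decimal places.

area ≈ 175.862

Area = ½·|CB|·|BA|·sin B ≈ 175.86.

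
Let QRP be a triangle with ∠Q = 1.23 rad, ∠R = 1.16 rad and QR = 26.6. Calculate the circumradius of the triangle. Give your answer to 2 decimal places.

The third angle is ∠P = π − ∠Q − ∠R = 0.752 rad.
Law of sines: RP = QR·sin Q/sin P ≈ 36.717.
Law of sines: PQ = QR·sin R/sin P ≈ 35.716.
Circumradius = QR/(2 sin P) ≈ 19.479.

19.48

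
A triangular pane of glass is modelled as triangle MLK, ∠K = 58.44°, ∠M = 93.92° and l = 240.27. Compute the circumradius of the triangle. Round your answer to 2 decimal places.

R ≈ 258.96

The third angle is ∠L = 180° − ∠K − ∠M = 27.64°.
Law of sines: m = l·sin M/sin L ≈ 516.71.
Law of sines: k = l·sin K/sin L ≈ 441.31.
Circumradius = l/(2 sin L) ≈ 258.96.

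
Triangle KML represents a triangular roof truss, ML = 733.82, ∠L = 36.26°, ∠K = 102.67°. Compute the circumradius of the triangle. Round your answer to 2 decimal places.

R ≈ 376.07

The third angle is ∠M = 180° − ∠L − ∠K = 41.07°.
Law of sines: LK = ML·sin M/sin K ≈ 494.14.
Law of sines: KM = ML·sin L/sin K ≈ 444.85.
Circumradius = ML/(2 sin K) ≈ 376.07.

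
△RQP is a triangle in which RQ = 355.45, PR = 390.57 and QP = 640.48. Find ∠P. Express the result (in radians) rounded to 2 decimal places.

By the law of cosines, cos P = (QP² + PR² − RQ²) / (2·QP·PR) ≈ 0.87230, so ∠P ≈ 0.511 rad.

∠P ≈ 0.51 rad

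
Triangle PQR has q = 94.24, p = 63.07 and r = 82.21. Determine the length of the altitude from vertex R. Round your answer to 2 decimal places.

Semiperimeter s = (63.07 + 94.24 + 82.21)/2 = 119.76.
Heron's formula: area = √(119.76·56.69·25.52·37.55) ≈ 2550.7.
The altitude from R has length 2·area/r ≈ 62.053.

62.05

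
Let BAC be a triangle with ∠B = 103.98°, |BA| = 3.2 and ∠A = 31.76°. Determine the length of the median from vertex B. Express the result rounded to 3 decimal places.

1.756

The third angle is ∠C = 180° − ∠B − ∠A = 44.26°.
Law of sines: |AC| = |BA|·sin B/sin C ≈ 4.4493.
Law of sines: |CB| = |BA|·sin A/sin C ≈ 2.4134.
Median from B: ½√(2·|CB|² + 2·|BA|² − |AC|²) ≈ 1.7559.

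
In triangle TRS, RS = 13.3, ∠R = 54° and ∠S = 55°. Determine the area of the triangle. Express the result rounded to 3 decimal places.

area ≈ 61.991

The third angle is ∠T = 180° − ∠R − ∠S = 71.00°.
Law of sines: ST = RS·sin R/sin T ≈ 11.38.
Law of sines: TR = RS·sin S/sin T ≈ 11.522.
Area = ½·RS·ST·sin S ≈ 61.991.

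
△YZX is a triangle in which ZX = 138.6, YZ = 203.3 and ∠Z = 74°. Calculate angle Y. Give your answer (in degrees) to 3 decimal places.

38.903

By the law of cosines, XY² = YZ² + ZX² − 2·YZ·ZX·cos Z = 45007, so XY ≈ 212.15.
Law of cosines again: cos Y = (XY² + YZ² − ZX²)/(2·XY·YZ) ≈ 0.77821, so ∠Y ≈ 38.90°.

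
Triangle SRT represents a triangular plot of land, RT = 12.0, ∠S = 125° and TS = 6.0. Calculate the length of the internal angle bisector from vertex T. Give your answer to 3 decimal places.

Law of sines: sin R = TS·sin S/RT ≈ 0.40958.
Since RT ≥ TS, only the acute value applies: ∠R ≈ 24.18°.
Then ∠T = 180° − ∠S − ∠R ≈ 30.82°.
Law of sines gives SR = RT·sin T/sin S ≈ 7.5059.
The bisector from T has length 2·RT·TS·cos(∠T/2)/(RT+TS) ≈ 7.7124.

t_T ≈ 7.712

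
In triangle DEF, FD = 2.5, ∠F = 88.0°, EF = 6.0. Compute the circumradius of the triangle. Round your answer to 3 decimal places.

By the law of cosines, DE² = EF² + FD² − 2·EF·FD·cos F = 41.203, so DE ≈ 6.419.
Area = ½·EF·FD·sin F ≈ 7.4954.
Circumradius = DE/(2 sin F) ≈ 3.2114.

R ≈ 3.211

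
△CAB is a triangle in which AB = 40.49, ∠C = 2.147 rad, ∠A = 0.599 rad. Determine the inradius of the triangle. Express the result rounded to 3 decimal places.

The third angle is ∠B = π − ∠C − ∠A = 0.396 rad.
Law of sines: BC = AB·sin A/sin C ≈ 27.225.
Law of sines: CA = AB·sin B/sin C ≈ 18.607.
Area = ½·AB·BC·sin B ≈ 212.39.
Semiperimeter s = (40.49+27.225+18.607)/2 = 43.161.
Inradius = area/s = 212.39/43.161 ≈ 4.921.

r ≈ 4.921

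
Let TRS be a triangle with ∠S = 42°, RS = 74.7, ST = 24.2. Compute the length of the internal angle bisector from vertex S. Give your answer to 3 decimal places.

34.129

By the law of cosines, TR² = RS² + ST² − 2·RS·ST·cos S = 3478.9, so TR ≈ 58.982.
The bisector from S has length 2·RS·ST·cos(∠S/2)/(RS+ST) ≈ 34.129.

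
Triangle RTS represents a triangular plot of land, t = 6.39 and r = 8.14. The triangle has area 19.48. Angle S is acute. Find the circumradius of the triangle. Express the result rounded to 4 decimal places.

4.1240

From area = ½·r·t·sin S, we get sin S = 2·area/(r·t) ≈ 0.74902.
Taking the acute solution, ∠S ≈ 48.51°.
Law of cosines then gives s ≈ 6.178.
Circumradius = s/(2 sin S) ≈ 4.124.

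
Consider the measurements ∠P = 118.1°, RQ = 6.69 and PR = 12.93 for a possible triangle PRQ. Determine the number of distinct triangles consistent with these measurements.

PR·sin P = 12.93·sin(118.1°) ≈ 11.41.
Since ∠P is not acute, a triangle exists only if RQ > PR; here RQ ≤ PR, so there is no triangle.

0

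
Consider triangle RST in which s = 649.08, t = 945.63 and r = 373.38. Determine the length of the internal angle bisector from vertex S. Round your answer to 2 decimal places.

By the law of cosines, cos S = (t² + r² − s²) / (2·t·r) ≈ 0.86712, so ∠S ≈ 29.87°.
The bisector from S has length 2·t·r·cos(∠S/2)/(t+r) ≈ 517.28.

t_S ≈ 517.28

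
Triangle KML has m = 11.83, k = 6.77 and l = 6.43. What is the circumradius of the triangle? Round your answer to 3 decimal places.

By the law of cosines, cos K = (m² + l² − k²) / (2·m·l) ≈ 0.89041, so ∠K ≈ 27.08°.
Circumradius = k/(2 sin K) ≈ 7.4368.

7.437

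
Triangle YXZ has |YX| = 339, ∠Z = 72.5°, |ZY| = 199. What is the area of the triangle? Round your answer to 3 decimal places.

area ≈ 32333.846

Law of sines: sin X = |ZY|·sin Z/|YX| ≈ 0.55985.
Since |YX| ≥ |ZY|, only the acute value applies: ∠X ≈ 34.05°.
Then ∠Y = 180° − ∠Z − ∠X ≈ 73.45°.
Law of sines gives |XZ| = |YX|·sin Y/sin Z ≈ 340.73.
Area = ½·|YX|·|ZY|·sin Y ≈ 32334.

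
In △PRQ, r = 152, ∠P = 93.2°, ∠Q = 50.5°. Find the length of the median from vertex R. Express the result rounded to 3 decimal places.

The third angle is ∠R = 180° − ∠Q − ∠P = 36.30°.
Law of sines: p = r·sin P/sin R ≈ 256.35.
Law of sines: q = r·sin Q/sin R ≈ 198.12.
Median from R: ½√(2·q² + 2·p² − r²) ≈ 216.12.

216.117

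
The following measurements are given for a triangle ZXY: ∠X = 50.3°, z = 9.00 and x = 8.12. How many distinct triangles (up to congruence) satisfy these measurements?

2

z·sin X = 9.00·sin(50.3°) ≈ 6.925.
Since z sin X < x < z (6.925 < 8.12 < 9.00), two triangles exist.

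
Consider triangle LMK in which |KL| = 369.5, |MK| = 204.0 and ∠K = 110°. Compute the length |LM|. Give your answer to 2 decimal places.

By the law of cosines, |LM|² = |MK|² + |KL|² − 2·|MK|·|KL|·cos K = 2.2971e+05, so |LM| ≈ 479.28.

479.28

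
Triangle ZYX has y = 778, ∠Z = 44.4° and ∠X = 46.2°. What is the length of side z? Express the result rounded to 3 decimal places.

544.368

The third angle is ∠Y = 180° − ∠X − ∠Z = 89.40°.
Law of sines: z = y·sin Z/sin Y ≈ 544.37.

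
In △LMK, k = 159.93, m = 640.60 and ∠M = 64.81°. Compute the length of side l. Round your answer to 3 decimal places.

692.108

Law of sines: sin K = k·sin M/m ≈ 0.22591.
Since m ≥ k, only the acute value applies: ∠K ≈ 13.06°.
Then ∠L = 180° − ∠M − ∠K ≈ 102.13°.
Law of sines gives l = m·sin L/sin M ≈ 692.11.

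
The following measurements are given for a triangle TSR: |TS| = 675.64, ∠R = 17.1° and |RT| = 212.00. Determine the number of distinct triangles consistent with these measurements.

1

|RT|·sin R = 212.00·sin(17.1°) ≈ 62.34.
Since |TS| ≥ |RT|, exactly one triangle exists.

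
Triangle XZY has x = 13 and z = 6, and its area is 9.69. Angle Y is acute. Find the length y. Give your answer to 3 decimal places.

From area = ½·x·z·sin Y, we get sin Y = 2·area/(x·z) ≈ 0.24846.
Taking the acute solution, ∠Y ≈ 14.39°.
Law of cosines then gives y ≈ 7.3411.

7.341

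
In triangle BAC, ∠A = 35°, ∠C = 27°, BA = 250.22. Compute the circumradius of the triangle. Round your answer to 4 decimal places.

R ≈ 275.5785

The third angle is ∠B = 180° − ∠A − ∠C = 118.00°.
Law of sines: AC = BA·sin B/sin C ≈ 486.64.
Law of sines: CB = BA·sin A/sin C ≈ 316.13.
Circumradius = BA/(2 sin C) ≈ 275.58.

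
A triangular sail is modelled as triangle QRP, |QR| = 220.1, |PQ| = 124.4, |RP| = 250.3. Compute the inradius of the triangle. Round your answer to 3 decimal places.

Semiperimeter s = (250.3 + 124.4 + 220.1)/2 = 297.4.
Heron's formula: area = √(297.4·47.1·173·77.3) ≈ 13687.
Inradius = area/s = 13687/297.4 ≈ 46.021.

46.021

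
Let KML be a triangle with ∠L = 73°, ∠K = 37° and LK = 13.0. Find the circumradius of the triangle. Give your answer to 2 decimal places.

The third angle is ∠M = 180° − ∠L − ∠K = 70.00°.
Law of sines: ML = LK·sin K/sin M ≈ 8.3257.
Law of sines: KM = LK·sin L/sin M ≈ 13.23.
Circumradius = LK/(2 sin M) ≈ 6.9172.

6.92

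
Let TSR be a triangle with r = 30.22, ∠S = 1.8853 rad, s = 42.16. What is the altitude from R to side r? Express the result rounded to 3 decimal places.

Law of sines: sin R = r·sin S/s ≈ 0.68163.
Since s ≥ r, only the acute value applies: ∠R ≈ 0.7500 rad.
Then ∠T = π − ∠S − ∠R ≈ 0.5063 rad.
Law of sines gives t = s·sin T/sin S ≈ 21.5.
Area = ½·s·r·sin T ≈ 308.93.
The altitude from R has length 2·area/r ≈ 20.445.

20.445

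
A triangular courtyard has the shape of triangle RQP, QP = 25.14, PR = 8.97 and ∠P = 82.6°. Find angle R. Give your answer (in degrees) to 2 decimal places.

By the law of cosines, RQ² = QP² + PR² − 2·QP·PR·cos P = 654.39, so RQ ≈ 25.581.
Law of cosines again: cos R = (PR² + RQ² − QP²)/(2·PR·RQ) ≈ 0.22407, so ∠R ≈ 77.05°.

∠R ≈ 77.05°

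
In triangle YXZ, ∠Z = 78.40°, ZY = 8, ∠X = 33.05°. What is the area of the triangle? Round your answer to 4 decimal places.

The third angle is ∠Y = 180° − ∠X − ∠Z = 68.55°.
Law of sines: XZ = ZY·sin Y/sin X ≈ 13.653.
Law of sines: YX = ZY·sin Z/sin X ≈ 14.369.
Area = ½·ZY·XZ·sin Z ≈ 53.496.

area ≈ 53.4962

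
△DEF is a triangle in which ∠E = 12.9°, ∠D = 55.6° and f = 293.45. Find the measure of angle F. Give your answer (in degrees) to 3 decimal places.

The third angle is ∠F = 180° − ∠D − ∠E = 111.50°.

111.500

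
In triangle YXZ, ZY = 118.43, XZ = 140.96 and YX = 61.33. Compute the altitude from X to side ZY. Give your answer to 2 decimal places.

Semiperimeter s = (140.96 + 118.43 + 61.33)/2 = 160.36.
Heron's formula: area = √(160.36·19.4·41.93·99.03) ≈ 3594.1.
The altitude from X has length 2·area/ZY ≈ 60.696.

h_X ≈ 60.70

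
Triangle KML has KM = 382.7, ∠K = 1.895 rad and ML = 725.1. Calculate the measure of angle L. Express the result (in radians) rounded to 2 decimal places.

∠L ≈ 0.52 rad

Law of sines: sin L = KM·sin K/ML ≈ 0.50029.
Since ML ≥ KM, only the acute value applies: ∠L ≈ 0.524 rad.
Then ∠M = π − ∠K − ∠L ≈ 0.723 rad.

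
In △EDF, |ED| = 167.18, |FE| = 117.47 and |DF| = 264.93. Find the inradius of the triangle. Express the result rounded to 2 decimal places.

Semiperimeter s = (264.93 + 117.47 + 167.18)/2 = 274.79.
Heron's formula: area = √(274.79·9.86·157.32·107.61) ≈ 6772.6.
Inradius = area/s = 6772.6/274.79 ≈ 24.647.

24.65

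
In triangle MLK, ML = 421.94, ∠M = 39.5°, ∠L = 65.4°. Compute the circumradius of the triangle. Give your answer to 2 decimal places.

R ≈ 218.31

The third angle is ∠K = 180° − ∠M − ∠L = 75.10°.
Law of sines: LK = ML·sin M/sin K ≈ 277.73.
Law of sines: KM = ML·sin L/sin K ≈ 396.99.
Circumradius = ML/(2 sin K) ≈ 218.31.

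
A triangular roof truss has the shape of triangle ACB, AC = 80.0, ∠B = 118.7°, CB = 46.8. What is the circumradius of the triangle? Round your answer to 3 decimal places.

45.602

Law of sines: sin A = CB·sin B/AC ≈ 0.51313.
Since AC ≥ CB, only the acute value applies: ∠A ≈ 30.87°.
Then ∠C = 180° − ∠B − ∠A ≈ 30.43°.
Law of sines gives BA = AC·sin C/sin B ≈ 46.19.
Circumradius = AC/(2 sin B) ≈ 45.602.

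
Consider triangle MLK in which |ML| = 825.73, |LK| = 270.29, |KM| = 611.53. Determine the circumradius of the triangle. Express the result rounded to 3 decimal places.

586.522

By the law of cosines, cos M = (|KM|² + |ML|² − |LK|²) / (2·|KM|·|ML|) ≈ 0.97309, so ∠M ≈ 13.32°.
Circumradius = |LK|/(2 sin M) ≈ 586.52.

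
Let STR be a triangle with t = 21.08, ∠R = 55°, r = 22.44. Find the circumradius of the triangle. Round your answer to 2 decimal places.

13.70

Law of sines: sin T = t·sin R/r ≈ 0.76951.
Since r ≥ t, only the acute value applies: ∠T ≈ 50.31°.
Then ∠S = 180° − ∠R − ∠T ≈ 74.69°.
Law of sines gives s = r·sin S/sin R ≈ 26.422.
Circumradius = r/(2 sin R) ≈ 13.697.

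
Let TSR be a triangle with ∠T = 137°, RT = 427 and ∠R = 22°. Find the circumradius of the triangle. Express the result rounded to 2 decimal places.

The third angle is ∠S = 180° − ∠R − ∠T = 21.00°.
Law of sines: SR = RT·sin T/sin S ≈ 812.61.
Law of sines: TS = RT·sin R/sin S ≈ 446.35.
Circumradius = RT/(2 sin S) ≈ 595.76.

595.76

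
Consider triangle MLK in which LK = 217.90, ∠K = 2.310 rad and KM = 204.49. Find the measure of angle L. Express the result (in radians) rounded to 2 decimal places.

By the law of cosines, ML² = LK² + KM² − 2·LK·KM·cos K = 1.4933e+05, so ML ≈ 386.44.
Law of cosines again: cos L = (ML² + LK² − KM²)/(2·ML·LK) ≈ 0.92037, so ∠L ≈ 0.402 rad.

∠L ≈ 0.40 rad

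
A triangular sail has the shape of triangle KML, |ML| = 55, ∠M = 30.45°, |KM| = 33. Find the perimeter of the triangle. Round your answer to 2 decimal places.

By the law of cosines, |LK|² = |KM|² + |ML|² − 2·|KM|·|ML|·cos M = 984.68, so |LK| ≈ 31.38.
Semiperimeter s = (55+31.38+33)/2 = 59.69.
Perimeter = 55 + 31.38 + 33 = 119.38.

perimeter ≈ 119.38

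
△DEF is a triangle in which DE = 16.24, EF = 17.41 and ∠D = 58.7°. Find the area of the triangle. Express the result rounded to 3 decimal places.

131.489

Law of sines: sin F = DE·sin D/EF ≈ 0.79704.
Since EF ≥ DE, only the acute value applies: ∠F ≈ 52.85°.
Then ∠E = 180° − ∠D − ∠F ≈ 68.45°.
Law of sines gives FD = EF·sin E/sin D ≈ 18.951.
Area = ½·EF·DE·sin E ≈ 131.49.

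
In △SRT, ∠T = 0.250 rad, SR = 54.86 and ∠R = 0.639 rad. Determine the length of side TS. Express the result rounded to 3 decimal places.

The third angle is ∠S = π − ∠R − ∠T = 2.253 rad.
Law of sines: TS = SR·sin R/sin T ≈ 132.25.

132.246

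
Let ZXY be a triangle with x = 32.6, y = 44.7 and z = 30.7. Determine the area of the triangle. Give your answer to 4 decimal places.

Semiperimeter s = (30.7 + 32.6 + 44.7)/2 = 54.
Heron's formula: area = √(54·23.3·21.4·9.3) ≈ 500.41.

500.4068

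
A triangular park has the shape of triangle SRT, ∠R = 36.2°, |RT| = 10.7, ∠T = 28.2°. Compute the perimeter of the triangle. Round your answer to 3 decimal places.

perimeter ≈ 23.314

The third angle is ∠S = 180° − ∠R − ∠T = 115.60°.
Law of sines: |TS| = |RT|·sin R/sin S ≈ 7.0074.
Law of sines: |SR| = |RT|·sin T/sin S ≈ 5.6067.
Semiperimeter s = (10.7+7.0074+5.6067)/2 = 11.657.
Perimeter = 10.7 + 7.0074 + 5.6067 = 23.314.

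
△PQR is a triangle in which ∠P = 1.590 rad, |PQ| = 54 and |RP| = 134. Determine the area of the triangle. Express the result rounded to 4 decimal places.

Area = ½·|RP|·|PQ|·sin P ≈ 3617.3.

area ≈ 3617.3329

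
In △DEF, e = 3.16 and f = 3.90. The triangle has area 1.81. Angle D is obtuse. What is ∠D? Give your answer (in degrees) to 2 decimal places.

162.92

From area = ½·e·f·sin D, we get sin D = 2·area/(e·f) ≈ 0.29374.
Taking the obtuse solution, ∠D ≈ 162.92°.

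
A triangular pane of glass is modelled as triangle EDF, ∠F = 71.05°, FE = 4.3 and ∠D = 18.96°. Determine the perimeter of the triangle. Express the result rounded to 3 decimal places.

perimeter ≈ 30.052

The third angle is ∠E = 180° − ∠D − ∠F = 89.99°.
Law of sines: DF = FE·sin E/sin D ≈ 13.235.
Law of sines: ED = FE·sin F/sin D ≈ 12.517.
Semiperimeter s = (13.235+4.3+12.517)/2 = 15.026.
Perimeter = 13.235 + 4.3 + 12.517 = 30.052.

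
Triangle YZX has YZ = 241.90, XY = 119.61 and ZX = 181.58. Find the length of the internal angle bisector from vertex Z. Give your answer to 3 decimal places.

t_Z ≈ 201.048

By the law of cosines, cos Z = (YZ² + ZX² − XY²) / (2·YZ·ZX) ≈ 0.87856, so ∠Z ≈ 28.53°.
The bisector from Z has length 2·YZ·ZX·cos(∠Z/2)/(YZ+ZX) ≈ 201.05.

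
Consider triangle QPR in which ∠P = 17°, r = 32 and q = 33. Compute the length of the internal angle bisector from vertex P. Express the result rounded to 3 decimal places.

By the law of cosines, p² = r² + q² − 2·r·q·cos P = 93.284, so p ≈ 9.6584.
The bisector from P has length 2·r·q·cos(∠P/2)/(r+q) ≈ 32.135.

t_P ≈ 32.135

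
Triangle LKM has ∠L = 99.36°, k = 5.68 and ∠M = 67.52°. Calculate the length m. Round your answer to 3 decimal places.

The third angle is ∠K = 180° − ∠M − ∠L = 13.12°.
Law of sines: m = k·sin M/sin K ≈ 23.122.

23.122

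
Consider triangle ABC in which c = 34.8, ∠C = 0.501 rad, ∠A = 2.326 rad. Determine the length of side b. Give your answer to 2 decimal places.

22.42

The third angle is ∠B = π − ∠C − ∠A = 0.315 rad.
Law of sines: b = c·sin B/sin C ≈ 22.419.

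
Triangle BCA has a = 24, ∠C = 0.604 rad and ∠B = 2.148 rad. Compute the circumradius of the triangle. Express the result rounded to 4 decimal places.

The third angle is ∠A = π − ∠B − ∠C = 0.390 rad.
Law of sines: b = a·sin B/sin A ≈ 52.952.
Law of sines: c = a·sin C/sin A ≈ 35.888.
Circumradius = a/(2 sin A) ≈ 31.595.

R ≈ 31.5946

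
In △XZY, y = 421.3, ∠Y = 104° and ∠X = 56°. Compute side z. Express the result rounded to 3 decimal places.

148.504

The third angle is ∠Z = 180° − ∠Y − ∠X = 20.00°.
Law of sines: z = y·sin Z/sin Y ≈ 148.5.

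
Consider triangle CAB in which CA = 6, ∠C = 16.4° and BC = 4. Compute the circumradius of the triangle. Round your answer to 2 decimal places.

4.32

By the law of cosines, AB² = BC² + CA² − 2·BC·CA·cos C = 5.9529, so AB ≈ 2.4399.
Area = ½·BC·CA·sin C ≈ 3.3881.
Circumradius = AB/(2 sin C) ≈ 4.3208.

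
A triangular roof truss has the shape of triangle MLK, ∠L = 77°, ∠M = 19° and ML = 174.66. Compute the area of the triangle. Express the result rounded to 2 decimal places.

4865.29

The third angle is ∠K = 180° − ∠M − ∠L = 84.00°.
Law of sines: LK = ML·sin M/sin K ≈ 57.177.
Law of sines: KM = ML·sin L/sin K ≈ 171.12.
Area = ½·ML·LK·sin L ≈ 4865.3.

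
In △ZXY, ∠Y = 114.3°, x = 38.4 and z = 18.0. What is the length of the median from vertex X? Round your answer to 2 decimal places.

By the law of cosines, y² = z² + x² − 2·z·x·cos Y = 2367.4, so y ≈ 48.656.
Median from X: ½√(2·y² + 2·z² − x²) ≈ 31.258.

31.26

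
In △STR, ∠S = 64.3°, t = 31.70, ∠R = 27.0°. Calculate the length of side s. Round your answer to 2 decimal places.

28.57

The third angle is ∠T = 180° − ∠R − ∠S = 88.70°.
Law of sines: s = t·sin S/sin T ≈ 28.571.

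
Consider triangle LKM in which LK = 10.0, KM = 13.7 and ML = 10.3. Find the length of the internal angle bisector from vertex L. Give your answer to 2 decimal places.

t_L ≈ 7.49

By the law of cosines, cos L = (ML² + LK² − KM²) / (2·ML·LK) ≈ 0.08932, so ∠L ≈ 1.481 rad.
The bisector from L has length 2·ML·LK·cos(∠L/2)/(ML+LK) ≈ 7.4892.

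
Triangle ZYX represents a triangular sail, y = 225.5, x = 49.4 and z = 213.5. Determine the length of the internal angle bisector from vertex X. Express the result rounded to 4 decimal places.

By the law of cosines, cos X = (z² + y² − x²) / (2·z·y) ≈ 0.97615, so ∠X ≈ 12.54°.
The bisector from X has length 2·z·y·cos(∠X/2)/(z+y) ≈ 218.02.

t_X ≈ 218.0243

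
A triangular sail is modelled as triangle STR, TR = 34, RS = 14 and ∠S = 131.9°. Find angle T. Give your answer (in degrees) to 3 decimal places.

Law of sines: sin T = RS·sin S/TR ≈ 0.30648.
Since TR ≥ RS, only the acute value applies: ∠T ≈ 17.85°.
Then ∠R = 180° − ∠S − ∠T ≈ 30.25°.

17.847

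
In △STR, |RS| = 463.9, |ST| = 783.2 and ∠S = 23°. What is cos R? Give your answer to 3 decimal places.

cos R ≈ -0.643

By the law of cosines, |TR|² = |RS|² + |ST|² − 2·|RS|·|ST|·cos S = 1.5972e+05, so |TR| ≈ 399.65.
Law of cosines again: cos R = (|TR|² + |RS|² − |ST|²)/(2·|TR|·|RS|) ≈ -0.64317, so ∠R ≈ 130.03°.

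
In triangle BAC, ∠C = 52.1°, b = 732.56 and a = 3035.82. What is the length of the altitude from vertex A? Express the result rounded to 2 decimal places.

578.05

By the law of cosines, c² = b² + a² − 2·b·a·cos C = 7.0206e+06, so c ≈ 2649.6.
Area = ½·b·a·sin C ≈ 8.7743e+05.
The altitude from A has length 2·area/a ≈ 578.05.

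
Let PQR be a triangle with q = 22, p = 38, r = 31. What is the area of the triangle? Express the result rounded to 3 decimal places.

Semiperimeter s = (38 + 22 + 31)/2 = 45.5.
Heron's formula: area = √(45.5·7.5·23.5·14.5) ≈ 341.

341.000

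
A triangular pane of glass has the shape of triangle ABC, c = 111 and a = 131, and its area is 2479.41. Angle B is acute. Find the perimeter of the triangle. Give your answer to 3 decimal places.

From area = ½·c·a·sin B, we get sin B = 2·area/(c·a) ≈ 0.34102.
Taking the acute solution, ∠B ≈ 0.3480 rad.
Law of cosines then gives b ≈ 46.296.
Perimeter = 131 + 46.296 + 111 = 288.3.

perimeter ≈ 288.296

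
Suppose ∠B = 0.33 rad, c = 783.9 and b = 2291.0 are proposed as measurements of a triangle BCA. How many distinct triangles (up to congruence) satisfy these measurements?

c·sin B = 783.9·sin(0.33 rad) ≈ 254.
Since b ≥ c, exactly one triangle exists.

1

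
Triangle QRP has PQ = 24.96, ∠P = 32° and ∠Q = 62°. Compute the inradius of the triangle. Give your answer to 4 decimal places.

The third angle is ∠R = 180° − ∠P − ∠Q = 86.00°.
Law of sines: RP = PQ·sin Q/sin R ≈ 22.092.
Law of sines: QR = PQ·sin P/sin R ≈ 13.259.
Area = ½·PQ·RP·sin P ≈ 146.1.
Semiperimeter s = (22.092+24.96+13.259)/2 = 30.156.
Inradius = area/s = 146.1/30.156 ≈ 4.845.

r ≈ 4.8450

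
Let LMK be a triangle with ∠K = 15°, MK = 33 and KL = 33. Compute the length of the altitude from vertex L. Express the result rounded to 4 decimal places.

By the law of cosines, LM² = MK² + KL² − 2·MK·KL·cos K = 74.214, so LM ≈ 8.6147.
Area = ½·MK·KL·sin K ≈ 140.93.
The altitude from L has length 2·area/MK ≈ 8.541.

h_L ≈ 8.5410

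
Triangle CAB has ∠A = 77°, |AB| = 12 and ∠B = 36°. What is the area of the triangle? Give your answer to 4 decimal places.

The third angle is ∠C = 180° − ∠A − ∠B = 67.00°.
Law of sines: |BC| = |AB|·sin A/sin C ≈ 12.702.
Law of sines: |CA| = |AB|·sin B/sin C ≈ 7.6626.
Area = ½·|AB|·|BC|·sin B ≈ 44.797.

44.7970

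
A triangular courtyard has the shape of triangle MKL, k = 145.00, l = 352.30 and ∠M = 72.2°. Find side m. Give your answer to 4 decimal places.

By the law of cosines, m² = k² + l² − 2·k·l·cos M = 1.1391e+05, so m ≈ 337.5.

337.5031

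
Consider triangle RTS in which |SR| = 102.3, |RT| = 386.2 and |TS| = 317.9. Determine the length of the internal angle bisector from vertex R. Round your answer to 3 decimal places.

t_R ≈ 150.919

By the law of cosines, cos R = (|SR|² + |RT|² − |TS|²) / (2·|SR|·|RT|) ≈ 0.74105, so ∠R ≈ 42.18°.
The bisector from R has length 2·|SR|·|RT|·cos(∠R/2)/(|SR|+|RT|) ≈ 150.92.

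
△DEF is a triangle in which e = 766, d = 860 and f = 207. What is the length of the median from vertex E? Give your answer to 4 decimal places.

Median from E: ½√(2·f² + 2·d² − e²) ≈ 494.51.

494.5053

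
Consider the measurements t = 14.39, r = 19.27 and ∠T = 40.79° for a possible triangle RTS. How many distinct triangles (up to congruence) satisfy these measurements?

2

r·sin T = 19.27·sin(40.79°) ≈ 12.59.
Since r sin T < t < r (12.59 < 14.39 < 19.27), two triangles exist.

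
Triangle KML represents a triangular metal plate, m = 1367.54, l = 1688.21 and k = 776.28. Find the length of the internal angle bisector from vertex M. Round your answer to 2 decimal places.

952.36

By the law of cosines, cos M = (l² + k² − m²) / (2·l·k) ≈ 0.60377, so ∠M ≈ 52.86°.
The bisector from M has length 2·l·k·cos(∠M/2)/(l+k) ≈ 952.36.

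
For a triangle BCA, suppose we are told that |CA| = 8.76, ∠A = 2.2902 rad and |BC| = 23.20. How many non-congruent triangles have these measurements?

1

|CA|·sin A = 8.76·sin(2.2902 rad) ≈ 6.589.
Since ∠A is not acute, a triangle exists only if |BC| > |CA|; here |BC| > |CA|, so there is exactly one triangle.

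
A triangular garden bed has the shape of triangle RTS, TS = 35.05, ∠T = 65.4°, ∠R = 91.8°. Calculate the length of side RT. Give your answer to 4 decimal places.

The third angle is ∠S = 180° − ∠R − ∠T = 22.80°.
Law of sines: RT = TS·sin S/sin R ≈ 13.589.

13.5891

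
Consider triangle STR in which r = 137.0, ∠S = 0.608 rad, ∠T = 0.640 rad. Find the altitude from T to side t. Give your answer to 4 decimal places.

The third angle is ∠R = π − ∠S − ∠T = 1.894 rad.
Law of sines: s = r·sin S/sin R ≈ 82.52.
Law of sines: t = r·sin T/sin R ≈ 86.272.
Area = ½·r·s·sin T ≈ 3375.7.
The altitude from T has length 2·area/t ≈ 78.258.

78.2581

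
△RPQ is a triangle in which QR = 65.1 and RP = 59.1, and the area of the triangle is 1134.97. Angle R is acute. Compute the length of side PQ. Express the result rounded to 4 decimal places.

From area = ½·QR·RP·sin R, we get sin R = 2·area/(QR·RP) ≈ 0.58999.
Taking the acute solution, ∠R ≈ 36.16°.
Law of cosines then gives PQ ≈ 38.961.

38.9609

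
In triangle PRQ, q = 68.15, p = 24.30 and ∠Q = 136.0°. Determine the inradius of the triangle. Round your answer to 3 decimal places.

Law of sines: sin P = p·sin Q/q ≈ 0.24769.
Since q ≥ p, only the acute value applies: ∠P ≈ 14.34°.
Then ∠R = 180° − ∠Q − ∠P ≈ 29.66°.
Law of sines gives r = q·sin R/sin Q ≈ 48.546.
Area = ½·q·p·sin R ≈ 409.74.
Semiperimeter s = (24.3+48.546+68.15)/2 = 70.498.
Inradius = area/s = 409.74/70.498 ≈ 5.812.

5.812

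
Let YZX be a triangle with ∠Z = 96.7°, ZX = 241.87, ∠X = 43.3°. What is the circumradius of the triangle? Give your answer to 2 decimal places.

188.14

The third angle is ∠Y = 180° − ∠Z − ∠X = 40.00°.
Law of sines: XY = ZX·sin Z/sin Y ≈ 373.71.
Law of sines: YZ = ZX·sin X/sin Y ≈ 258.06.
Circumradius = ZX/(2 sin Y) ≈ 188.14.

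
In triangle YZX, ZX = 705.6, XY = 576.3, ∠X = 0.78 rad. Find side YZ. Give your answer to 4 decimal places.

By the law of cosines, YZ² = ZX² + XY² − 2·ZX·XY·cos X = 2.5183e+05, so YZ ≈ 501.82.

501.8218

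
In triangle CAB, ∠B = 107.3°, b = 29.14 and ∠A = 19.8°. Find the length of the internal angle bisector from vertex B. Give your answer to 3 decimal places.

t_B ≈ 8.602

The third angle is ∠C = 180° − ∠A − ∠B = 52.90°.
Law of sines: c = b·sin C/sin B ≈ 24.343.
Law of sines: a = b·sin A/sin B ≈ 10.339.
The bisector from B has length 2·c·a·cos(∠B/2)/(c+a) ≈ 8.6022.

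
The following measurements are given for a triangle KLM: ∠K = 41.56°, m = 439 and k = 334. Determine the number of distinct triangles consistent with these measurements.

2

m·sin K = 439·sin(41.56°) ≈ 291.2.
Since m sin K < k < m (291.2 < 334 < 439), two triangles exist.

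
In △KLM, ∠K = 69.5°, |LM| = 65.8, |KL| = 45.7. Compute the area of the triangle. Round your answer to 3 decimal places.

1412.112

Law of sines: sin M = |KL|·sin K/|LM| ≈ 0.65055.
Since |LM| ≥ |KL|, only the acute value applies: ∠M ≈ 40.58°.
Then ∠L = 180° − ∠K − ∠M ≈ 69.92°.
Law of sines gives |MK| = |LM|·sin L/sin K ≈ 65.977.
Area = ½·|LM|·|KL|·sin L ≈ 1412.1.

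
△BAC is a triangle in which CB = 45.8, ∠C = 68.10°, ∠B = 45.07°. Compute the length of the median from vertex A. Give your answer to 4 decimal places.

The third angle is ∠A = 180° − ∠C − ∠B = 66.83°.
Law of sines: AC = CB·sin B/sin A ≈ 35.27.
Law of sines: BA = CB·sin C/sin A ≈ 46.223.
Median from A: ½√(2·BA² + 2·AC² − CB²) ≈ 34.145.

m_A ≈ 34.1447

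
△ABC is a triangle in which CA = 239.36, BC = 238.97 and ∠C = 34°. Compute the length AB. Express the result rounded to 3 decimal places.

By the law of cosines, AB² = BC² + CA² − 2·BC·CA·cos C = 19558, so AB ≈ 139.85.

139.851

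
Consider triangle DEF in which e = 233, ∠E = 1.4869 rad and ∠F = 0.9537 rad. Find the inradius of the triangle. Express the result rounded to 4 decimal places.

49.8825

The third angle is ∠D = π − ∠E − ∠F = 0.7010 rad.
Law of sines: d = e·sin D/sin E ≈ 150.81.
Law of sines: f = e·sin F/sin E ≈ 190.7.
Area = ½·e·d·sin F ≈ 14329.
Semiperimeter s = (150.81+233+190.7)/2 = 287.25.
Inradius = area/s = 14329/287.25 ≈ 49.882.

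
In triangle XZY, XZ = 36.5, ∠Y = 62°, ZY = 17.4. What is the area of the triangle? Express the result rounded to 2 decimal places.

area ≈ 317.08

Law of sines: sin X = ZY·sin Y/XZ ≈ 0.42091.
Since XZ ≥ ZY, only the acute value applies: ∠X ≈ 24.89°.
Then ∠Z = 180° − ∠Y − ∠X ≈ 93.11°.
Law of sines gives YX = XZ·sin Z/sin Y ≈ 41.278.
Area = ½·XZ·ZY·sin Z ≈ 317.08.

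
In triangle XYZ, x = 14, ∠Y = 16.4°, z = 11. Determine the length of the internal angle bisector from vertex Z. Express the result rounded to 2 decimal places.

By the law of cosines, y² = z² + x² − 2·z·x·cos Y = 21.531, so y ≈ 4.6402.
Law of cosines again: cos Z = (x² + y² − z²)/(2·x·y) ≈ 0.74298, so ∠Z ≈ 42.01°.
The bisector from Z has length 2·x·y·cos(∠Z/2)/(x+y) ≈ 6.5069.

6.51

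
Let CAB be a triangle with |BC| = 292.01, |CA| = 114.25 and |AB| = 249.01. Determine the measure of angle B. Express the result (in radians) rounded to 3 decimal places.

By the law of cosines, cos B = (|AB|² + |BC|² − |CA|²) / (2·|AB|·|BC|) ≈ 0.92296, so ∠B ≈ 0.395 rad.

∠B ≈ 0.395 rad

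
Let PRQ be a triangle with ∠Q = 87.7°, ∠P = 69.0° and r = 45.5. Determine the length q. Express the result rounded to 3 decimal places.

114.938

The third angle is ∠R = 180° − ∠Q − ∠P = 23.30°.
Law of sines: q = r·sin Q/sin R ≈ 114.94.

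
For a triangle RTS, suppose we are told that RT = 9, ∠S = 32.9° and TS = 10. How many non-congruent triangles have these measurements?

TS·sin S = 10·sin(32.9°) ≈ 5.432.
Since TS sin S < RT < TS (5.432 < 9 < 10), two triangles exist.

2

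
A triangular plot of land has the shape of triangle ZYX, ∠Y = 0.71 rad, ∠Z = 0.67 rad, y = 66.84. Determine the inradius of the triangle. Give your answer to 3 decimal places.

18.075

The third angle is ∠X = π − ∠Z − ∠Y = 1.762 rad.
Law of sines: z = y·sin Z/sin Y ≈ 63.677.
Law of sines: x = y·sin X/sin Y ≈ 100.68.
Area = ½·y·z·sin X ≈ 2089.5.
Semiperimeter s = (63.677+66.84+100.68)/2 = 115.6.
Inradius = area/s = 2089.5/115.6 ≈ 18.075.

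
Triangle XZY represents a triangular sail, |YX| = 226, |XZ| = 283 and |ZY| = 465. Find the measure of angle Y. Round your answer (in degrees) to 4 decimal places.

By the law of cosines, cos Y = (|ZY|² + |YX|² − |XZ|²) / (2·|ZY|·|YX|) ≈ 0.89072, so ∠Y ≈ 27.04°.

∠Y ≈ 27.0359°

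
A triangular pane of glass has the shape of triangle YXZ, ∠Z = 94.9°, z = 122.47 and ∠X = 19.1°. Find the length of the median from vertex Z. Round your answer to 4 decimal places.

m_Z ≈ 57.9994

The third angle is ∠Y = 180° − ∠X − ∠Z = 66.00°.
Law of sines: y = z·sin Y/sin Z ≈ 112.29.
Law of sines: x = z·sin X/sin Z ≈ 40.221.
Median from Z: ½√(2·y² + 2·x² − z²) ≈ 57.999.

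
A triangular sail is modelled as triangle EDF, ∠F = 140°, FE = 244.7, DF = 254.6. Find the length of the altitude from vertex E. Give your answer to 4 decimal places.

By the law of cosines, ED² = DF² + FE² − 2·DF·FE·cos F = 2.2015e+05, so ED ≈ 469.2.
Area = ½·DF·FE·sin F ≈ 20023.
The altitude from E has length 2·area/DF ≈ 157.29.

h_E ≈ 157.2901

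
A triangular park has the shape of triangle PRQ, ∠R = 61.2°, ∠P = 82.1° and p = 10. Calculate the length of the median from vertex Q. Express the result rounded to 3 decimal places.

The third angle is ∠Q = 180° − ∠P − ∠R = 36.70°.
Law of sines: r = p·sin R/sin P ≈ 8.847.
Law of sines: q = p·sin Q/sin P ≈ 6.0335.
Median from Q: ½√(2·p² + 2·r² − q²) ≈ 8.9462.

m_Q ≈ 8.946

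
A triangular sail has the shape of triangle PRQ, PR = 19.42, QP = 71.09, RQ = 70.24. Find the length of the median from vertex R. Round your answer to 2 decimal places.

m_R ≈ 37.31

Median from R: ½√(2·PR² + 2·RQ² − QP²) ≈ 37.309.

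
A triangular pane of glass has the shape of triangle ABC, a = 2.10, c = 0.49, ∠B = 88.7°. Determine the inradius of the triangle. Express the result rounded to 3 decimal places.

r ≈ 0.217

By the law of cosines, b² = c² + a² − 2·c·a·cos B = 4.6034, so b ≈ 2.1456.
Area = ½·c·a·sin B ≈ 0.51437.
Semiperimeter s = (2.1+2.1456+0.49)/2 = 2.3678.
Inradius = area/s = 0.51437/2.3678 ≈ 0.21724.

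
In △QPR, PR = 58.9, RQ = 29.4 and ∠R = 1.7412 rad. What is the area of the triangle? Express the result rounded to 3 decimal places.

Area = ½·PR·RQ·sin R ≈ 853.29.

853.290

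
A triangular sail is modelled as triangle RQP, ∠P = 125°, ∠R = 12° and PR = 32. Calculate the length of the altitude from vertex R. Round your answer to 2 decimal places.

h_R ≈ 26.21

The third angle is ∠Q = 180° − ∠P − ∠R = 43.00°.
Law of sines: QP = PR·sin R/sin Q ≈ 9.7554.
Law of sines: RQ = PR·sin P/sin Q ≈ 38.435.
Area = ½·PR·QP·sin P ≈ 127.86.
The altitude from R has length 2·area/QP ≈ 26.213.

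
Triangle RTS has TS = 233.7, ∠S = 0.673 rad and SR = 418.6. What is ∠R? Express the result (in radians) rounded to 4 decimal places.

0.5533

By the law of cosines, RT² = TS² + SR² − 2·TS·SR·cos S = 76849, so RT ≈ 277.22.
Law of cosines again: cos R = (SR² + RT² − TS²)/(2·SR·RT) ≈ 0.85080, so ∠R ≈ 0.553 rad.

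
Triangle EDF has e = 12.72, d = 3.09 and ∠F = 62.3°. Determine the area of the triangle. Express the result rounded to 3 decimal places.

Area = ½·e·d·sin F ≈ 17.4.

17.400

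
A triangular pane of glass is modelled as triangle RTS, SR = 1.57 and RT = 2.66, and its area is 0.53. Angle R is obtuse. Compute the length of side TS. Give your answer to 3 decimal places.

From area = ½·SR·RT·sin R, we get sin R = 2·area/(SR·RT) ≈ 0.25382.
Taking the obtuse solution, ∠R ≈ 165.30°.
Law of cosines then gives TS ≈ 4.1975.

4.198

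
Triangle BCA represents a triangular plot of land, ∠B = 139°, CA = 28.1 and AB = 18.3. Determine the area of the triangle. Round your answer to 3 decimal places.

Law of sines: sin C = AB·sin B/CA ≈ 0.42726.
Since CA ≥ AB, only the acute value applies: ∠C ≈ 25.29°.
Then ∠A = 180° − ∠B − ∠C ≈ 15.71°.
Law of sines gives BC = CA·sin A/sin B ≈ 11.595.
Area = ½·CA·AB·sin A ≈ 69.603.

69.603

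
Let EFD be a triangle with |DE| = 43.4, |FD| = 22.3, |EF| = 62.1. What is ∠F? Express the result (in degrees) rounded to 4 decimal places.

∠F ≈ 26.8925°

By the law of cosines, cos F = (|EF|² + |FD|² − |DE|²) / (2·|EF|·|FD|) ≈ 0.89186, so ∠F ≈ 26.89°.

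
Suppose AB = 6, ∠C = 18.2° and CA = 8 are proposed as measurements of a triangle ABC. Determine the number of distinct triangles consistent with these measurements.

CA·sin C = 8·sin(18.2°) ≈ 2.499.
Since CA sin C < AB < CA (2.499 < 6 < 8), two triangles exist.

2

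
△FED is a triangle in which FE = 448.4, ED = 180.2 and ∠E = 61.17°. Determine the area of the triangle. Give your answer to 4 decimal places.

Area = ½·FE·ED·sin E ≈ 35393.

area ≈ 35393.3302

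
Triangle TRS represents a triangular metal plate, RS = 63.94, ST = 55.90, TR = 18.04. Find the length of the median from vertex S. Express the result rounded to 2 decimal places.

59.37

Median from S: ½√(2·RS² + 2·ST² − TR²) ≈ 59.373.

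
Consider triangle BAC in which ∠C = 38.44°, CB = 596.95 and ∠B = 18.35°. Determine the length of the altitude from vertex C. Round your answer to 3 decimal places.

187.932

The third angle is ∠A = 180° − ∠C − ∠B = 123.21°.
Law of sines: AC = CB·sin B/sin A ≈ 224.62.
Law of sines: BA = CB·sin C/sin A ≈ 443.57.
Area = ½·CB·AC·sin C ≈ 41681.
The altitude from C has length 2·area/BA ≈ 187.93.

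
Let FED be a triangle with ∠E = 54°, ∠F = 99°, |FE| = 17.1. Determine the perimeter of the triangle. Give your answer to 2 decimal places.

perimeter ≈ 84.77

The third angle is ∠D = 180° − ∠F − ∠E = 27.00°.
Law of sines: |ED| = |FE|·sin F/sin D ≈ 37.202.
Law of sines: |DF| = |FE|·sin E/sin D ≈ 30.472.
Semiperimeter s = (37.202+30.472+17.1)/2 = 42.387.
Perimeter = 37.202 + 30.472 + 17.1 = 84.775.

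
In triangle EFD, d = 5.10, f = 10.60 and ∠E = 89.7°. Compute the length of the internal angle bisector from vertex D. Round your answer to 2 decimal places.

10.86

By the law of cosines, e² = f² + d² − 2·f·d·cos E = 137.8, so e ≈ 11.739.
Law of cosines again: cos D = (e² + f² − d²)/(2·e·f) ≈ 0.90070, so ∠D ≈ 25.75°.
The bisector from D has length 2·e·f·cos(∠D/2)/(e+f) ≈ 10.86.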